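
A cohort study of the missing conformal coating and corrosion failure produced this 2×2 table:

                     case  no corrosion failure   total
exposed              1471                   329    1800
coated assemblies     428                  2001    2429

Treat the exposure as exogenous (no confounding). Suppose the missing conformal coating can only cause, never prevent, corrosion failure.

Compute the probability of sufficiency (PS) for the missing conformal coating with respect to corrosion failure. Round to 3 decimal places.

PS ≈ 0.778

p₁ = P(outcome | exposed) = 1471/1800 = 0.81722
p₀ = P(outcome | unexposed) = 428/2429 = 0.1762
Under exogeneity and monotonicity, PS = (p₁ − p₀) / (1 − p₀).
PS = (0.81722 − 0.1762) / (1 − 0.1762) = 0.64102 / 0.8238 ≈ 0.7781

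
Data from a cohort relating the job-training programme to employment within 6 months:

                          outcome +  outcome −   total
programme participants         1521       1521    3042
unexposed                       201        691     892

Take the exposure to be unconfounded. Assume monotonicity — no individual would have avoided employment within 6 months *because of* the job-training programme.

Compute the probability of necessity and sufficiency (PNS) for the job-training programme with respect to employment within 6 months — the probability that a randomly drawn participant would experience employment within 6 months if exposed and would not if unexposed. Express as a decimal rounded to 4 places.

PNS ≈ 0.2747

p₁ = P(outcome | exposed) = 1521/3042 = 0.5
p₀ = P(outcome | unexposed) = 201/892 = 0.22534
Under exogeneity and monotonicity, PNS = p₁ − p₀.
PNS = 0.5 − 0.22534 = 0.27466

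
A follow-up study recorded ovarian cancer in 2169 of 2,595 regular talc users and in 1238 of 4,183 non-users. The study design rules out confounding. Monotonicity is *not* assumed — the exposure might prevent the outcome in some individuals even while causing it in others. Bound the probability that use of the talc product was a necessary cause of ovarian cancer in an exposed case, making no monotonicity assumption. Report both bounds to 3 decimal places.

0.646 ≤ PN ≤ 0.842

p₁ = P(outcome | exposed) = 2169/2595 = 0.83584
p₀ = P(outcome | unexposed) = 1238/4183 = 0.29596
Under exogeneity alone the bounds on PN are max{0,(p₁−p₀)/p₁} ≤ PN ≤ min{1,(1−p₀)/p₁}.
  lower = (p₁ − p₀)/p₁ = 0.53988 / 0.83584 ≈ 0.6459
  upper = min{1, (1 − p₀)/p₁} = 0.70404 / 0.83584 ≈ 0.8423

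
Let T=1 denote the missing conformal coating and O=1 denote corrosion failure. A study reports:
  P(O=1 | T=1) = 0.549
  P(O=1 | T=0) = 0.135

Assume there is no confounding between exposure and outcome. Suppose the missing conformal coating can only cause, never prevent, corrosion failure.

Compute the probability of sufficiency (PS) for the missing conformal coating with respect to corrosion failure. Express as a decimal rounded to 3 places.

Let p₁ = 0.549, p₀ = 0.135.
Under exogeneity and monotonicity, PS = (p₁ − p₀) / (1 − p₀).
PS = (0.549 − 0.135) / (1 − 0.135) = 0.414 / 0.865 ≈ 0.4786

PS ≈ 0.479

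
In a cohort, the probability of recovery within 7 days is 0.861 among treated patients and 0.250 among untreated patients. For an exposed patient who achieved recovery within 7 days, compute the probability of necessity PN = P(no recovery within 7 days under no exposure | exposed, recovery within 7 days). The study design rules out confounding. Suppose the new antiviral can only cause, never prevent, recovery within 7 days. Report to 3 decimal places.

Let p₁ = 0.861, p₀ = 0.25.
Under exogeneity and monotonicity, PN = (p₁ − p₀) / p₁.
PN = (0.861 − 0.25) / 0.861 = 0.611 / 0.861 ≈ 0.7096

PN ≈ 0.710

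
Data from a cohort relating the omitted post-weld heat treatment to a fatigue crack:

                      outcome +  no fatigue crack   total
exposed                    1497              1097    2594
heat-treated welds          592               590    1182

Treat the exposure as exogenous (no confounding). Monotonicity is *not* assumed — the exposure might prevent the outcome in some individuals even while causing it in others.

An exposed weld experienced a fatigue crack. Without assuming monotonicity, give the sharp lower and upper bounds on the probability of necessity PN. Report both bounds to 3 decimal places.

p₁ = P(outcome | exposed) = 1497/2594 = 0.5771
p₀ = P(outcome | unexposed) = 592/1182 = 0.50085
Under exogeneity alone the bounds on PN are max{0,(p₁−p₀)/p₁} ≤ PN ≤ min{1,(1−p₀)/p₁}.
  lower = (p₁ − p₀)/p₁ = 0.076255 / 0.5771 ≈ 0.1321
  upper = min{1, (1 − p₀)/p₁} = 0.49915 / 0.5771 ≈ 0.8649

0.132 ≤ PN ≤ 0.865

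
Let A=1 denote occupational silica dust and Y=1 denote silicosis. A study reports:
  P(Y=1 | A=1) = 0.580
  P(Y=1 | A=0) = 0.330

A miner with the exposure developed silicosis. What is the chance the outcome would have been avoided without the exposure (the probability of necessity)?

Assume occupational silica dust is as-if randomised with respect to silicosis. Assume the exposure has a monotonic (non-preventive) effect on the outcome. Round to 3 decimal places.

PN ≈ 0.431

Let p₁ = 0.58, p₀ = 0.33.
Under exogeneity and monotonicity, PN = (p₁ − p₀) / p₁.
PN = (0.58 − 0.33) / 0.58 = 0.25 / 0.58 ≈ 0.4310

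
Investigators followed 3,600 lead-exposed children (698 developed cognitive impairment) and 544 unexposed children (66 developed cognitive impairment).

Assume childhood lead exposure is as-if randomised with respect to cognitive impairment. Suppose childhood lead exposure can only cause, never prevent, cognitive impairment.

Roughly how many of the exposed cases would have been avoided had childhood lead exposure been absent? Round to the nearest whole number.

about 261 cases

p₁ = P(outcome | exposed) = 698/3600 = 0.19389
p₀ = P(outcome | unexposed) = 66/544 = 0.12132
PN = (p₁ − p₀)/p₁ = (0.19389 − 0.12132) / 0.19389 ≈ 0.37426.
Attributable cases ≈ PN × (exposed cases) = 0.37426 × 698 ≈ 261.24.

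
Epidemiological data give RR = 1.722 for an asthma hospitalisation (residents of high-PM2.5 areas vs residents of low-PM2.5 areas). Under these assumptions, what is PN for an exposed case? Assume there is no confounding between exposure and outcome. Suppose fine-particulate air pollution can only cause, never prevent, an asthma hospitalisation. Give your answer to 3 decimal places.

PN ≈ 0.419

Under exogeneity and monotonicity, PN = (RR − 1) / RR = 1 − 1/RR.
PN = (1.722 − 1) / 1.722 = 0.722 / 1.722 ≈ 0.4193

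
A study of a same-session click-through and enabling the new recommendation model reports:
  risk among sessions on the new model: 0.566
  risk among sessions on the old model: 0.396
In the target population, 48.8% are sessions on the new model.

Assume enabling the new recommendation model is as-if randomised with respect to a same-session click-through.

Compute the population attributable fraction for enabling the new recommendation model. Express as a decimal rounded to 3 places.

Let p₁ = 0.566, p₀ = 0.396.
Overall risk P(Y=1) = π·p₁ + (1−π)·p₀ = 0.488×0.566 + 0.512×0.396 = 0.47896.
Under exogeneity, PAF = [P(Y=1) − p₀] / P(Y=1).
PAF = (0.47896 − 0.396) / 0.47896 ≈ 0.1732

PAF ≈ 0.173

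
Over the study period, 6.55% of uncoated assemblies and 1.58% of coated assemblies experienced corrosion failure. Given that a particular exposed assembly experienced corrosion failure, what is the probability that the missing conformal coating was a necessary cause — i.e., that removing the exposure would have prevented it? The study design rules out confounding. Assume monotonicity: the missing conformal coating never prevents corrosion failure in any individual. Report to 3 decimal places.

PN ≈ 0.759

p₁ = 0.0655, p₀ = 0.0158.
Under exogeneity and monotonicity, PN = (p₁ − p₀) / p₁.
PN = (0.0655 − 0.0158) / 0.0655 = 0.0497 / 0.0655 ≈ 0.7588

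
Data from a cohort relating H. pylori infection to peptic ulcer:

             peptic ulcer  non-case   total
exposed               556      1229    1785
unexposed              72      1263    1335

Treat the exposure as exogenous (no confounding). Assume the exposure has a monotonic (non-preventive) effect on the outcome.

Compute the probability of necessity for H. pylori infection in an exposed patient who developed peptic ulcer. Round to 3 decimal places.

PN ≈ 0.827

p₁ = P(outcome | exposed) = 556/1785 = 0.31148
p₀ = P(outcome | unexposed) = 72/1335 = 0.053933
Under exogeneity and monotonicity, PN = (p₁ − p₀)/p₁.
PN = (0.31148 − 0.053933) / 0.31148 ≈ 0.8269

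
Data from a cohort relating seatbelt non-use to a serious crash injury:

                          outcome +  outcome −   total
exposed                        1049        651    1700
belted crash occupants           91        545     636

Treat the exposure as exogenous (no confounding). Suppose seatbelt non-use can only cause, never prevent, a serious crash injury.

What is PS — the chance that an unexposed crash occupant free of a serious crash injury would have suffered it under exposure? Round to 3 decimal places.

PS ≈ 0.553

p₁ = P(outcome | exposed) = 1049/1700 = 0.61706
p₀ = P(outcome | unexposed) = 91/636 = 0.14308
Under exogeneity and monotonicity, PS = (p₁ − p₀) / (1 − p₀).
PS = (0.61706 − 0.14308) / (1 − 0.14308) = 0.47398 / 0.85692 ≈ 0.5531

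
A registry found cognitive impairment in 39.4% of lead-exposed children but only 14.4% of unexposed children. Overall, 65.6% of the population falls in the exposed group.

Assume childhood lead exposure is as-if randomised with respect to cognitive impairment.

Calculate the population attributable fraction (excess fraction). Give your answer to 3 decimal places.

PAF ≈ 0.532

p₁ = 0.394, p₀ = 0.144.
Overall risk P(Y=1) = π·p₁ + (1−π)·p₀ = 0.656×0.394 + 0.344×0.144 = 0.308.
Under exogeneity, PAF = [P(Y=1) − p₀] / P(Y=1).
PAF = (0.308 − 0.144) / 0.308 ≈ 0.5325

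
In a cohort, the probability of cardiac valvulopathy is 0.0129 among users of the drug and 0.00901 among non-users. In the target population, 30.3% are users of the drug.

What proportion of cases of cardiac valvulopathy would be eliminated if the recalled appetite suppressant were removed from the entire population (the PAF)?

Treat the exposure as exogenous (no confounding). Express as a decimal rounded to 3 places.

PAF ≈ 0.116

Let p₁ = 0.0129, p₀ = 0.00901.
Overall risk P(Y=1) = π·p₁ + (1−π)·p₀ = 0.303×0.0129 + 0.697×0.00901 = 0.010189.
Under exogeneity, PAF = [P(Y=1) − p₀] / P(Y=1).
PAF = (0.010189 − 0.00901) / 0.010189 ≈ 0.1157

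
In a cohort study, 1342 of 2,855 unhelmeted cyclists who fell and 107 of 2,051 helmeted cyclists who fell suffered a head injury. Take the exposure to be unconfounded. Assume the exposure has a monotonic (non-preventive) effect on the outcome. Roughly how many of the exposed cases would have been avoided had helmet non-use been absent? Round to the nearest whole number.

p₁ = P(outcome | exposed) = 1342/2855 = 0.47005
p₀ = P(outcome | unexposed) = 107/2051 = 0.05217
PN = (p₁ − p₀)/p₁ = (0.47005 − 0.05217) / 0.47005 ≈ 0.88901.
Attributable cases ≈ PN × (exposed cases) = 0.88901 × 1342 ≈ 1193.06.

about 1193 cases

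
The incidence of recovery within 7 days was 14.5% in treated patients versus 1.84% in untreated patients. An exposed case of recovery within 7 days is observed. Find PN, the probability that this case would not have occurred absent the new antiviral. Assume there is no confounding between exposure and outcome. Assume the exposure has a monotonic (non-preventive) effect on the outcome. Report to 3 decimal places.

p₁ = 0.145, p₀ = 0.0184.
Under exogeneity and monotonicity, PN = (p₁ − p₀) / p₁.
PN = (0.145 − 0.0184) / 0.145 = 0.1266 / 0.145 ≈ 0.8731

PN ≈ 0.873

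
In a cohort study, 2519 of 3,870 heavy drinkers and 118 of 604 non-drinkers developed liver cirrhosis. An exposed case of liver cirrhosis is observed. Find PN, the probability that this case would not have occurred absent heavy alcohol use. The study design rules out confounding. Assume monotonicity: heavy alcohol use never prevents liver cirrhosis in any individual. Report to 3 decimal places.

p₁ = P(outcome | exposed) = 2519/3870 = 0.6509
p₀ = P(outcome | unexposed) = 118/604 = 0.19536
Under exogeneity and monotonicity, PN = (p₁ − p₀) / p₁.
PN = (0.6509 − 0.19536) / 0.6509 = 0.45554 / 0.6509 ≈ 0.6999

PN ≈ 0.700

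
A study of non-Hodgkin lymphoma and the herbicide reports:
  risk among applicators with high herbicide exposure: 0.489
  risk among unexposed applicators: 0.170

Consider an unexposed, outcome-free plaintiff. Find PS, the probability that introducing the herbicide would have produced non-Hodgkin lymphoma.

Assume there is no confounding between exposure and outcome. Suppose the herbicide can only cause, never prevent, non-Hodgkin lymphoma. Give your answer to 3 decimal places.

PS ≈ 0.384

Let p₁ = 0.489, p₀ = 0.17.
Under exogeneity and monotonicity, PS = (p₁ − p₀) / (1 − p₀).
PS = (0.489 − 0.17) / (1 − 0.17) = 0.319 / 0.83 ≈ 0.3843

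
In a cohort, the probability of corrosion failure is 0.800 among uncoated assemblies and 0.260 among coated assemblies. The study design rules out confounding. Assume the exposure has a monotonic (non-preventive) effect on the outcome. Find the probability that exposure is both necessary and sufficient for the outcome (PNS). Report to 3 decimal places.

PNS ≈ 0.540

Let p₁ = 0.8, p₀ = 0.26.
Under exogeneity and monotonicity, PNS = p₁ − p₀.
PNS = 0.8 − 0.26 = 0.54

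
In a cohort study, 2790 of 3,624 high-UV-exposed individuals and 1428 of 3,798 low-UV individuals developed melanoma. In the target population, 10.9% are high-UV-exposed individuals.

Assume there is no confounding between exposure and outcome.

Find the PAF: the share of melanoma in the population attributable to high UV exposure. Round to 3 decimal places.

p₁ = P(outcome | exposed) = 2790/3624 = 0.76987
p₀ = P(outcome | unexposed) = 1428/3798 = 0.37599
Overall risk P(Y=1) = π·p₁ + (1−π)·p₀ = 0.109×0.76987 + 0.891×0.37599 = 0.41892.
Under exogeneity, PAF = [P(Y=1) − p₀] / P(Y=1).
PAF = (0.41892 − 0.37599) / 0.41892 ≈ 0.1025

PAF ≈ 0.102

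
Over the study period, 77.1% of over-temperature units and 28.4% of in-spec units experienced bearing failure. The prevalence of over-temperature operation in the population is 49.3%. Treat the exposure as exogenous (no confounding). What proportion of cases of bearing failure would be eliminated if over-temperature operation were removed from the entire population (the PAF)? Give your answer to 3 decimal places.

p₁ = 0.771, p₀ = 0.284.
Overall risk P(Y=1) = π·p₁ + (1−π)·p₀ = 0.493×0.771 + 0.507×0.284 = 0.52409.
Under exogeneity, PAF = [P(Y=1) − p₀] / P(Y=1).
PAF = (0.52409 − 0.284) / 0.52409 ≈ 0.4581

PAF ≈ 0.458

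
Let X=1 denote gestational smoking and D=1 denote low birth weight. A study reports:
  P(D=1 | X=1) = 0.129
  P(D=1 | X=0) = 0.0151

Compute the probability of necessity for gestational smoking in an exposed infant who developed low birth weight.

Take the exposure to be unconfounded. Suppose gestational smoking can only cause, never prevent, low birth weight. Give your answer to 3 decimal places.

Let p₁ = 0.129, p₀ = 0.0151.
Under exogeneity and monotonicity, PN = (p₁ − p₀) / p₁.
PN = (0.129 − 0.0151) / 0.129 = 0.1139 / 0.129 ≈ 0.8829

PN ≈ 0.883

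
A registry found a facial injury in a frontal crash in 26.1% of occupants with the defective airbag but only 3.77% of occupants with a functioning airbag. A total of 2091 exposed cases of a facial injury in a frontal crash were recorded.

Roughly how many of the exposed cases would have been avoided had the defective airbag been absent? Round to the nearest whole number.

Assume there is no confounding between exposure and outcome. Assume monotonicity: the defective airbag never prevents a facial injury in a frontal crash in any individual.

about 1789 cases

p₁ = 0.261, p₀ = 0.0377.
PN = (p₁ − p₀)/p₁ = (0.261 − 0.0377) / 0.261 ≈ 0.85556.
Attributable cases ≈ PN × (exposed cases) = 0.85556 × 2091 ≈ 1788.97.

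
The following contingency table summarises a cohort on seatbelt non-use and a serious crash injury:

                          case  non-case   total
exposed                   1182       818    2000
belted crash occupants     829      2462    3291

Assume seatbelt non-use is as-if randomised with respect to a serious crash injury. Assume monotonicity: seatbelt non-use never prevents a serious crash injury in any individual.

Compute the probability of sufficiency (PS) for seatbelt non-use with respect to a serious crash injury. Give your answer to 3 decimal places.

PS ≈ 0.453

p₁ = P(outcome | exposed) = 1182/2000 = 0.591
p₀ = P(outcome | unexposed) = 829/3291 = 0.2519
Under exogeneity and monotonicity, PS = (p₁ − p₀)/(1 − p₀).
PS = (0.591 − 0.2519) / 0.7481 ≈ 0.4533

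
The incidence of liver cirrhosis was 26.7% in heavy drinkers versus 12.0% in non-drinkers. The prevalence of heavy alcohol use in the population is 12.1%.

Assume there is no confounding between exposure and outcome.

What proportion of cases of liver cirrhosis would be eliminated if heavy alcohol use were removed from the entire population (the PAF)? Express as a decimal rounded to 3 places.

p₁ = 0.267, p₀ = 0.12.
Overall risk P(Y=1) = π·p₁ + (1−π)·p₀ = 0.121×0.267 + 0.879×0.12 = 0.13779.
Under exogeneity, PAF = [P(Y=1) − p₀] / P(Y=1).
PAF = (0.13779 − 0.12) / 0.13779 ≈ 0.1291

PAF ≈ 0.129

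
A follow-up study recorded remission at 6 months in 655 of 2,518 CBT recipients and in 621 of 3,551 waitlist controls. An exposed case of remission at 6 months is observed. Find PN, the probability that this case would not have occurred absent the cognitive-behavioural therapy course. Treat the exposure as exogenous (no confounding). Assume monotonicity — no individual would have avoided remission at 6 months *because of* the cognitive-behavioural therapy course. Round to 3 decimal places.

p₁ = P(outcome | exposed) = 655/2518 = 0.26013
p₀ = P(outcome | unexposed) = 621/3551 = 0.17488
Under exogeneity and monotonicity, PN = (p₁ − p₀) / p₁.
PN = (0.26013 − 0.17488) / 0.26013 = 0.085247 / 0.26013 ≈ 0.3277

PN ≈ 0.328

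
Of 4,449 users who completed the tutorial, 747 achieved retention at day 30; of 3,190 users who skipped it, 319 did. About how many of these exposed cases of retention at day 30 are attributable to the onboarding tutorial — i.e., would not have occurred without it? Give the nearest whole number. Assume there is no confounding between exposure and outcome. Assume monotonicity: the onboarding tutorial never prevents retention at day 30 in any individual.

p₁ = P(outcome | exposed) = 747/4449 = 0.1679
p₀ = P(outcome | unexposed) = 319/3190 = 0.1
PN = (p₁ − p₀)/p₁ = (0.1679 − 0.1) / 0.1679 ≈ 0.40442.
Attributable cases ≈ PN × (exposed cases) = 0.40442 × 747 ≈ 302.10.

about 302 cases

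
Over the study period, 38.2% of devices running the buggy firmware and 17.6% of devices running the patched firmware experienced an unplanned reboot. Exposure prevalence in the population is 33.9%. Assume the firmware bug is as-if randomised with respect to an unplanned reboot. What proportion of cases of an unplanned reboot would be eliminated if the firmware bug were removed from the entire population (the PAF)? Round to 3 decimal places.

p₁ = 0.382, p₀ = 0.176.
Overall risk P(Y=1) = π·p₁ + (1−π)·p₀ = 0.339×0.382 + 0.661×0.176 = 0.24583.
Under exogeneity, PAF = [P(Y=1) − p₀] / P(Y=1).
PAF = (0.24583 − 0.176) / 0.24583 ≈ 0.2841

PAF ≈ 0.284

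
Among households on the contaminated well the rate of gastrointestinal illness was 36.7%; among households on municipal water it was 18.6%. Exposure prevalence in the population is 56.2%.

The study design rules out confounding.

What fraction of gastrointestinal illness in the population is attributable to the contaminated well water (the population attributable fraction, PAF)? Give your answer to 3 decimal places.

p₁ = 0.367, p₀ = 0.186.
Overall risk P(Y=1) = π·p₁ + (1−π)·p₀ = 0.562×0.367 + 0.438×0.186 = 0.28772.
Under exogeneity, PAF = [P(Y=1) − p₀] / P(Y=1).
PAF = (0.28772 − 0.186) / 0.28772 ≈ 0.3535

PAF ≈ 0.354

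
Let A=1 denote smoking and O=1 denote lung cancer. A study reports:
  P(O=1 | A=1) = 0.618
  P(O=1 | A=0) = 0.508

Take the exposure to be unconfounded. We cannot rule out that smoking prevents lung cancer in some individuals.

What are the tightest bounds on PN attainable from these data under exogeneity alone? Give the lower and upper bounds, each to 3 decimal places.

Let p₁ = 0.618, p₀ = 0.508.
Under exogeneity alone the bounds on PN are max{0,(p₁−p₀)/p₁} ≤ PN ≤ min{1,(1−p₀)/p₁}.
  lower = (p₁ − p₀)/p₁ = 0.11 / 0.618 ≈ 0.1780
  upper = min{1, (1 − p₀)/p₁} = 0.492 / 0.618 ≈ 0.7961

0.178 ≤ PN ≤ 0.796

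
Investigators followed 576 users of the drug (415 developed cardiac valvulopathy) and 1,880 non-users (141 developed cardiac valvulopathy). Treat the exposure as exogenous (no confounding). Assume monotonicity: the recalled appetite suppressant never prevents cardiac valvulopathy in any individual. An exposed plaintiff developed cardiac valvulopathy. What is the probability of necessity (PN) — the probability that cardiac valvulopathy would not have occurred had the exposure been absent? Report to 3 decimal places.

p₁ = P(outcome | exposed) = 415/576 = 0.72049
p₀ = P(outcome | unexposed) = 141/1880 = 0.075
Under exogeneity and monotonicity, PN = (p₁ − p₀) / p₁.
PN = (0.72049 − 0.075) / 0.72049 = 0.64549 / 0.72049 ≈ 0.8959

PN ≈ 0.896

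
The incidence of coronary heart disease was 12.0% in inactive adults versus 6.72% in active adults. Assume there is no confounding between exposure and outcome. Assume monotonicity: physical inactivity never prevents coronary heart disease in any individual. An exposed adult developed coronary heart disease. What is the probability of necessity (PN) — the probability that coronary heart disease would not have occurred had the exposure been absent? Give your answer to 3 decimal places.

PN ≈ 0.440

p₁ = 0.12, p₀ = 0.0672.
Under exogeneity and monotonicity, PN = (p₁ − p₀) / p₁.
PN = (0.12 − 0.0672) / 0.12 = 0.0528 / 0.12 ≈ 0.4400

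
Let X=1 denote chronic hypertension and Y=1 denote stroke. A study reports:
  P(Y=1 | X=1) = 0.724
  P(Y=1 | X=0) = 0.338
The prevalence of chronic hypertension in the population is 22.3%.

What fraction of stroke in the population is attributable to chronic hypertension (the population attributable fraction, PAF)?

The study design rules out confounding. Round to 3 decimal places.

Let p₁ = 0.724, p₀ = 0.338.
Overall risk P(Y=1) = π·p₁ + (1−π)·p₀ = 0.223×0.724 + 0.777×0.338 = 0.42408.
Under exogeneity, PAF = [P(Y=1) − p₀] / P(Y=1).
PAF = (0.42408 − 0.338) / 0.42408 ≈ 0.2030

PAF ≈ 0.203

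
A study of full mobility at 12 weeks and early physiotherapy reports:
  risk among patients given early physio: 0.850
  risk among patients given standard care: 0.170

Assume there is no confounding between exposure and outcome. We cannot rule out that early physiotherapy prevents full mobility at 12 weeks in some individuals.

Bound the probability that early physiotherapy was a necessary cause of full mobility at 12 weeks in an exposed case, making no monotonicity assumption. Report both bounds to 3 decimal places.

Let p₁ = 0.85, p₀ = 0.17.
Under exogeneity alone the bounds on PN are max{0,(p₁−p₀)/p₁} ≤ PN ≤ min{1,(1−p₀)/p₁}.
  lower = (p₁ − p₀)/p₁ = 0.68 / 0.85 ≈ 0.8000
  upper = min{1, (1 − p₀)/p₁} = 0.83 / 0.85 ≈ 0.9765

0.800 ≤ PN ≤ 0.976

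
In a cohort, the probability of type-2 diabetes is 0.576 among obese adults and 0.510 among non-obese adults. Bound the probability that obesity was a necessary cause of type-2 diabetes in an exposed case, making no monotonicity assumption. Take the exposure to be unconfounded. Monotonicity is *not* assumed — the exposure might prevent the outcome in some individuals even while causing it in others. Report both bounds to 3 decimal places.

0.115 ≤ PN ≤ 0.851

Let p₁ = 0.576, p₀ = 0.51.
Under exogeneity alone the bounds on PN are max{0,(p₁−p₀)/p₁} ≤ PN ≤ min{1,(1−p₀)/p₁}.
  lower = (p₁ − p₀)/p₁ = 0.066 / 0.576 ≈ 0.1146
  upper = min{1, (1 − p₀)/p₁} = 0.49 / 0.576 ≈ 0.8507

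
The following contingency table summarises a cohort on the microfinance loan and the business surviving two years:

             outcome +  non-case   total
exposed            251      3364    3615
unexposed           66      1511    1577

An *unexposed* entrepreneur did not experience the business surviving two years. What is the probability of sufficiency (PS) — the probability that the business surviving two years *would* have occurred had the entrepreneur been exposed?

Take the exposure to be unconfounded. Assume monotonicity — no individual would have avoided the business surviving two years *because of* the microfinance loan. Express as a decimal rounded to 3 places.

PS ≈ 0.029

p₁ = P(outcome | exposed) = 251/3615 = 0.069433
p₀ = P(outcome | unexposed) = 66/1577 = 0.041852
Under exogeneity and monotonicity, PS = (p₁ − p₀)/(1 − p₀).
PS = (0.069433 − 0.041852) / 0.95815 ≈ 0.0288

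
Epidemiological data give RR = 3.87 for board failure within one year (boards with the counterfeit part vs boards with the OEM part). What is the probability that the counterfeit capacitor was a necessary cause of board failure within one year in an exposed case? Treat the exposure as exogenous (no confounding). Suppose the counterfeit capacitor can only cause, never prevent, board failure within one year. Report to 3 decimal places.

Under exogeneity and monotonicity, PN = (RR − 1) / RR = 1 − 1/RR.
PN = (3.87 − 1) / 3.87 = 2.87 / 3.87 ≈ 0.7416

PN ≈ 0.742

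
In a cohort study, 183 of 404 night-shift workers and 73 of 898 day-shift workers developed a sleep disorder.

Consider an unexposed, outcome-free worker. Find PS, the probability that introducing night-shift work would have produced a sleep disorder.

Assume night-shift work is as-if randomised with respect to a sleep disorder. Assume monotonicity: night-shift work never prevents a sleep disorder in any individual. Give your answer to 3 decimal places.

p₁ = P(outcome | exposed) = 183/404 = 0.45297
p₀ = P(outcome | unexposed) = 73/898 = 0.081292
Under exogeneity and monotonicity, PS = (p₁ − p₀) / (1 − p₀).
PS = (0.45297 − 0.081292) / (1 − 0.081292) = 0.37168 / 0.91871 ≈ 0.4046

PS ≈ 0.405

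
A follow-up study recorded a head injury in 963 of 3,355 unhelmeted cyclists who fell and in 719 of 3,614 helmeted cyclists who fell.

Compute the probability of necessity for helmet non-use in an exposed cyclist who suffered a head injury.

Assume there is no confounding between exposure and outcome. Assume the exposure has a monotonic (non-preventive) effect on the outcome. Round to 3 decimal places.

PN ≈ 0.307

p₁ = P(outcome | exposed) = 963/3355 = 0.28703
p₀ = P(outcome | unexposed) = 719/3614 = 0.19895
Under exogeneity and monotonicity, PN = (p₁ − p₀) / p₁.
PN = (0.28703 − 0.19895) / 0.28703 = 0.088086 / 0.28703 ≈ 0.3069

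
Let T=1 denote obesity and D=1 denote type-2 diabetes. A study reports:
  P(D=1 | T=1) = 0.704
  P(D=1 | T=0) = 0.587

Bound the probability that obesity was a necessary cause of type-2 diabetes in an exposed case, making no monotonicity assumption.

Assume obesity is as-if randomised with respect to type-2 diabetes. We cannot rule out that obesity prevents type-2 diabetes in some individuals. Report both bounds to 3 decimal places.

Let p₁ = 0.704, p₀ = 0.587.
Under exogeneity alone the bounds on PN are max{0,(p₁−p₀)/p₁} ≤ PN ≤ min{1,(1−p₀)/p₁}.
  lower = (p₁ − p₀)/p₁ = 0.117 / 0.704 ≈ 0.1662
  upper = min{1, (1 − p₀)/p₁} = 0.413 / 0.704 ≈ 0.5866

0.166 ≤ PN ≤ 0.587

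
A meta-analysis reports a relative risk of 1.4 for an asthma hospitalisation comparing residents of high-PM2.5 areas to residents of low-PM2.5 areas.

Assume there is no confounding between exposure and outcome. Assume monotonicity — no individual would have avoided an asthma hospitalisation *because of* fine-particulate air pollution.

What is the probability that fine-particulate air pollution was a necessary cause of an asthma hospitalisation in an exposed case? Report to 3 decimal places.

PN ≈ 0.286

Under exogeneity and monotonicity, PN = (RR − 1) / RR = 1 − 1/RR.
PN = (1.4 − 1) / 1.4 = 0.4 / 1.4 ≈ 0.2857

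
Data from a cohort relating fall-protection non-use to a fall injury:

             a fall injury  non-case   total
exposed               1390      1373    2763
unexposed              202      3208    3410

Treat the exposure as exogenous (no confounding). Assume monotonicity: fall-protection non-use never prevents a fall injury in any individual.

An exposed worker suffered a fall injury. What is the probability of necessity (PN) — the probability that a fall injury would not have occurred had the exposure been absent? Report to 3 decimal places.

p₁ = P(outcome | exposed) = 1390/2763 = 0.50308
p₀ = P(outcome | unexposed) = 202/3410 = 0.059238
Under exogeneity and monotonicity, PN = (p₁ − p₀)/p₁.
PN = (0.50308 − 0.059238) / 0.50308 ≈ 0.8822

PN ≈ 0.882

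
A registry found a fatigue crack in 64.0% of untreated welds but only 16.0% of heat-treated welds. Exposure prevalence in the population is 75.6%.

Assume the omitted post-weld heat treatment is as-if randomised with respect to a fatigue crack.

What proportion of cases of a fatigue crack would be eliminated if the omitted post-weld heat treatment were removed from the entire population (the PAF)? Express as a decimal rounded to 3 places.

PAF ≈ 0.694

p₁ = 0.64, p₀ = 0.16.
Overall risk P(Y=1) = π·p₁ + (1−π)·p₀ = 0.756×0.64 + 0.244×0.16 = 0.52288.
Under exogeneity, PAF = [P(Y=1) − p₀] / P(Y=1).
PAF = (0.52288 − 0.16) / 0.52288 ≈ 0.6940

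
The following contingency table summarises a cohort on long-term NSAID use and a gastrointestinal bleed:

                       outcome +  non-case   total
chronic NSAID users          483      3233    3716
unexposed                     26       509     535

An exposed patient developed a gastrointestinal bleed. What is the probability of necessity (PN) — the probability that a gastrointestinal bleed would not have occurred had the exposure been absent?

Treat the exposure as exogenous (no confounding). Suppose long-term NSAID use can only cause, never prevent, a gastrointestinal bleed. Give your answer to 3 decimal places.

PN ≈ 0.626

p₁ = P(outcome | exposed) = 483/3716 = 0.12998
p₀ = P(outcome | unexposed) = 26/535 = 0.048598
Under exogeneity and monotonicity, PN = (p₁ − p₀)/p₁.
PN = (0.12998 − 0.048598) / 0.12998 ≈ 0.6261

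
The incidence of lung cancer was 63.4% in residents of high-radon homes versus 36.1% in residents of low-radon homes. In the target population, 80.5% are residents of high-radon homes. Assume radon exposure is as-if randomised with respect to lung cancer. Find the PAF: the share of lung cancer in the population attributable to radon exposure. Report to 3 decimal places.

PAF ≈ 0.378

p₁ = 0.634, p₀ = 0.361.
Overall risk P(Y=1) = π·p₁ + (1−π)·p₀ = 0.805×0.634 + 0.195×0.361 = 0.58076.
Under exogeneity, PAF = [P(Y=1) − p₀] / P(Y=1).
PAF = (0.58076 − 0.361) / 0.58076 ≈ 0.3784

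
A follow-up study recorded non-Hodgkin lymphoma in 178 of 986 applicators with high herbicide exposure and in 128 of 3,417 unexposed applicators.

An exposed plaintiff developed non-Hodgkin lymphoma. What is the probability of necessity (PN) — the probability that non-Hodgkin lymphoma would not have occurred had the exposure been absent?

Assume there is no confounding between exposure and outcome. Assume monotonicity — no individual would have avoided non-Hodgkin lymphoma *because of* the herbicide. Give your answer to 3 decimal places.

PN ≈ 0.792

p₁ = P(outcome | exposed) = 178/986 = 0.18053
p₀ = P(outcome | unexposed) = 128/3417 = 0.03746
Under exogeneity and monotonicity, PN = (p₁ − p₀) / p₁.
PN = (0.18053 − 0.03746) / 0.18053 = 0.14307 / 0.18053 ≈ 0.7925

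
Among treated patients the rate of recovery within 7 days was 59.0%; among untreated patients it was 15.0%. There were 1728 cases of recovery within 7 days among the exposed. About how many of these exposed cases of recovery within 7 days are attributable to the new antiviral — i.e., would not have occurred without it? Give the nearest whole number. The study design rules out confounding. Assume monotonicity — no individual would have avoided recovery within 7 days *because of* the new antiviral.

p₁ = 0.59, p₀ = 0.15.
PN = (p₁ − p₀)/p₁ = (0.59 − 0.15) / 0.59 ≈ 0.74576.
Attributable cases ≈ PN × (exposed cases) = 0.74576 × 1728 ≈ 1288.68.

about 1289 cases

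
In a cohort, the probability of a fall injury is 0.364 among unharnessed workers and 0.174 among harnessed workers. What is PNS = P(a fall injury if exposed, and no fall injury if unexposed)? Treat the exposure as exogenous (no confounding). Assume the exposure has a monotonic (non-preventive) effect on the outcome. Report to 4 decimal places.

Let p₁ = 0.364, p₀ = 0.174.
Under exogeneity and monotonicity, PNS = p₁ − p₀.
PNS = 0.364 − 0.174 = 0.19

PNS ≈ 0.1900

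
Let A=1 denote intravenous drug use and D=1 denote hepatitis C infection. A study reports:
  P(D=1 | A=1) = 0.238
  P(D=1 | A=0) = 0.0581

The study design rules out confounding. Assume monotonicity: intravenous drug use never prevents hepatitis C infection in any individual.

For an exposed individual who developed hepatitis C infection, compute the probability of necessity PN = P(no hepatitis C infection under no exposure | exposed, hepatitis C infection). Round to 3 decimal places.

Let p₁ = 0.238, p₀ = 0.0581.
Under exogeneity and monotonicity, PN = (p₁ − p₀) / p₁.
PN = (0.238 − 0.0581) / 0.238 = 0.1799 / 0.238 ≈ 0.7559

PN ≈ 0.756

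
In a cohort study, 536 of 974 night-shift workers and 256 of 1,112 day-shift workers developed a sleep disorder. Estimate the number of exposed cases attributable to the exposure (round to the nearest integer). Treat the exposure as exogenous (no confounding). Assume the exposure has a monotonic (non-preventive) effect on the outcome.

about 312 cases

p₁ = P(outcome | exposed) = 536/974 = 0.55031
p₀ = P(outcome | unexposed) = 256/1112 = 0.23022
PN = (p₁ − p₀)/p₁ = (0.55031 − 0.23022) / 0.55031 ≈ 0.58166.
Attributable cases ≈ PN × (exposed cases) = 0.58166 × 536 ≈ 311.77.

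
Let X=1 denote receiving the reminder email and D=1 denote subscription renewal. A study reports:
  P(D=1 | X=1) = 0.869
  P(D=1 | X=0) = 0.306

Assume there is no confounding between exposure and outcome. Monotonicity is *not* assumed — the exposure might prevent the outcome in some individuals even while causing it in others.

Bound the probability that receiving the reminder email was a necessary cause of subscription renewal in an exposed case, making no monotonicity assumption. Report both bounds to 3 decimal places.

Let p₁ = 0.869, p₀ = 0.306.
Under exogeneity alone the bounds on PN are max{0,(p₁−p₀)/p₁} ≤ PN ≤ min{1,(1−p₀)/p₁}.
  lower = (p₁ − p₀)/p₁ = 0.563 / 0.869 ≈ 0.6479
  upper = min{1, (1 − p₀)/p₁} = 0.694 / 0.869 ≈ 0.7986

0.648 ≤ PN ≤ 0.799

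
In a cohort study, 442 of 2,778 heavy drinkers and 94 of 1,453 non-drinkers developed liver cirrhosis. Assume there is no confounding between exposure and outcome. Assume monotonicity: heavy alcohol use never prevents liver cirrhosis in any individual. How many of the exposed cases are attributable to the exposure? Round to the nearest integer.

about 262 cases

p₁ = P(outcome | exposed) = 442/2778 = 0.15911
p₀ = P(outcome | unexposed) = 94/1453 = 0.064694
PN = (p₁ − p₀)/p₁ = (0.15911 − 0.064694) / 0.15911 ≈ 0.59340.
Attributable cases ≈ PN × (exposed cases) = 0.59340 × 442 ≈ 262.28.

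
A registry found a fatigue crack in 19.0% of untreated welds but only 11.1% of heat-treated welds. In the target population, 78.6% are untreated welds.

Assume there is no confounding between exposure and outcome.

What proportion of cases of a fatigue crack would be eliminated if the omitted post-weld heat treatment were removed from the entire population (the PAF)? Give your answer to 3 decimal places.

p₁ = 0.19, p₀ = 0.111.
Overall risk P(Y=1) = π·p₁ + (1−π)·p₀ = 0.786×0.19 + 0.214×0.111 = 0.17309.
Under exogeneity, PAF = [P(Y=1) − p₀] / P(Y=1).
PAF = (0.17309 − 0.111) / 0.17309 ≈ 0.3587

PAF ≈ 0.359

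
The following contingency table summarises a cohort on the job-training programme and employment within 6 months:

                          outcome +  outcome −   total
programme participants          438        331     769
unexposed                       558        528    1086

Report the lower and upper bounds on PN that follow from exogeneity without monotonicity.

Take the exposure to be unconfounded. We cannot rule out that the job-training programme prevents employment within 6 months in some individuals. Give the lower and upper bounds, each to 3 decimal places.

0.098 ≤ PN ≤ 0.854

p₁ = P(outcome | exposed) = 438/769 = 0.56957
p₀ = P(outcome | unexposed) = 558/1086 = 0.51381
Under exogeneity alone the bounds on PN are max{0,(p₁−p₀)/p₁} ≤ PN ≤ min{1,(1−p₀)/p₁}.
  lower = (p₁ − p₀)/p₁ = 0.055759 / 0.56957 ≈ 0.0979
  upper = min{1, (1 − p₀)/p₁} = 0.48619 / 0.56957 ≈ 0.8536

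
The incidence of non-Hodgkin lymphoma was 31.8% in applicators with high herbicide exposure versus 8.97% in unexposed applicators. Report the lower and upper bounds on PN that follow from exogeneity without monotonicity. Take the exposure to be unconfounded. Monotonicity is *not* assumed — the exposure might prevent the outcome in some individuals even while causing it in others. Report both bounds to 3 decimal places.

p₁ = 0.318, p₀ = 0.0897.
Under exogeneity alone the bounds on PN are max{0,(p₁−p₀)/p₁} ≤ PN ≤ min{1,(1−p₀)/p₁}.
  lower = (p₁ − p₀)/p₁ = 0.2283 / 0.318 ≈ 0.7179
  upper = min{1, (1 − p₀)/p₁} = 0.9103 / 0.318 ≈ 2.8626 → capped at 1

0.718 ≤ PN ≤ 1.000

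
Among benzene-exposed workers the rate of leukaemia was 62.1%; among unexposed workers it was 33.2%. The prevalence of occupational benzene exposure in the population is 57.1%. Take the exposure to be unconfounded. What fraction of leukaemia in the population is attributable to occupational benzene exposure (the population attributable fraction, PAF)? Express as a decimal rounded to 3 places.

p₁ = 0.621, p₀ = 0.332.
Overall risk P(Y=1) = π·p₁ + (1−π)·p₀ = 0.571×0.621 + 0.429×0.332 = 0.49702.
Under exogeneity, PAF = [P(Y=1) − p₀] / P(Y=1).
PAF = (0.49702 − 0.332) / 0.49702 ≈ 0.3320

PAF ≈ 0.332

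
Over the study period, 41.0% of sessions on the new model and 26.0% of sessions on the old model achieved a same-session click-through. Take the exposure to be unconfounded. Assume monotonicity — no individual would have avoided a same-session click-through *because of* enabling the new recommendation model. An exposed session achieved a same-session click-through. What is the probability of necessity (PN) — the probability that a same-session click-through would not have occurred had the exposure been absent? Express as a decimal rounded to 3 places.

p₁ = 0.41, p₀ = 0.26.
Under exogeneity and monotonicity, PN = (p₁ − p₀) / p₁.
PN = (0.41 − 0.26) / 0.41 = 0.15 / 0.41 ≈ 0.3659

PN ≈ 0.366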